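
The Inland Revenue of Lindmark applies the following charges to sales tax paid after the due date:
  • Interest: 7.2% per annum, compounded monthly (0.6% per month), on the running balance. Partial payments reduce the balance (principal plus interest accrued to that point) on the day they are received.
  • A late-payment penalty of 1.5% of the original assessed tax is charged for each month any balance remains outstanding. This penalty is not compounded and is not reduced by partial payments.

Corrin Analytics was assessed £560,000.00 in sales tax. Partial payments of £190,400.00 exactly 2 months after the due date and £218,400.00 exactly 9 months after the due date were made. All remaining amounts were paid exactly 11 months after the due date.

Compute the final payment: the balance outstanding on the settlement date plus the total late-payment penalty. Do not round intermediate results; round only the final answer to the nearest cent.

Balance at month 2: £560,000.0000 × (1 + 0.006)^2 = £566,740.1600
After £190,400.00 payment: £566,740.1600 − £190,400.00 = £376,340.1600
Balance at month 9: £376,340.1600 × (1 + 0.006)^7 = £392,433.8221…
After £218,400.00 payment: £392,433.8221… − £218,400.00 = £174,033.8221…
Balance at month 11: £174,033.8221… × (1 + 0.006)^2 = £176,128.4932…
Penalty: 11 × 1.5% × £560,000.00 = £92,400.00
Final settlement = outstanding balance + penalty = £176,128.4932… + £92,400.00 = £268,528.49

£268,528.49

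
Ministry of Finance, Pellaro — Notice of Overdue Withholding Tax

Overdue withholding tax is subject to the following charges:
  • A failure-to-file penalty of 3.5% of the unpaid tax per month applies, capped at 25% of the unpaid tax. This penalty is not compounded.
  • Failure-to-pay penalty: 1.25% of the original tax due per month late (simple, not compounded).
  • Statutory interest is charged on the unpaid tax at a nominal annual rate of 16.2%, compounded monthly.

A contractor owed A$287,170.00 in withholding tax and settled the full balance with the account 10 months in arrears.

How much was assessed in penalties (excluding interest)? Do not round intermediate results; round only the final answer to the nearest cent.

Failure-to-file: 10 × 3.5% × A$287,170.00 = A$100,509.50, capped at 25% × A$287,170.00 = A$71,792.50
Failure-to-pay penalty = 1.25% × A$287,170.00 × 10 mo = A$35,896.25
Total penalty = A$71,792.50 + A$35,896.25 = A$107,688.75

A$107,688.75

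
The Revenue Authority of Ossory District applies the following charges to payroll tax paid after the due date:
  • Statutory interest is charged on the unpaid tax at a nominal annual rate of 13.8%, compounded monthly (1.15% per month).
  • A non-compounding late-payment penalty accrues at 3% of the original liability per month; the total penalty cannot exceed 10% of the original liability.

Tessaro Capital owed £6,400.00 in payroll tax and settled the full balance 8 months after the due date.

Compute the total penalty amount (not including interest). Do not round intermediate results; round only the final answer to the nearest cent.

£640.00

Penalty (uncapped): 8 × 3% × £6,400.00 = £1,536.00; cap = 10% × £6,400.00 = £640.00 → penalty = £640.00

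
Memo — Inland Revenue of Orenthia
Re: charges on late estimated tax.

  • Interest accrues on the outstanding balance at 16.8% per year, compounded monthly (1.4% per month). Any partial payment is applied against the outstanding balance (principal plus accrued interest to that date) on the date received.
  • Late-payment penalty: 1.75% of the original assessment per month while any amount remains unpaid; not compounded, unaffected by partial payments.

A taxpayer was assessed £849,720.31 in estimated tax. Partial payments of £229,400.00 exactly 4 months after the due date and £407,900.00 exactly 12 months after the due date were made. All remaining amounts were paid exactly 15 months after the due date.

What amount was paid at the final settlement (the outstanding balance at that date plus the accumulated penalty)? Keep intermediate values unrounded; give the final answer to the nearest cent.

Balance at month 4: £849,720.3100 × (1 + 0.014)^4 = £898,313.2776…
After £229,400.00 payment: £898,313.2776… − £229,400.00 = £668,913.2776…
Balance at month 12: £668,913.2776… × (1 + 0.014)^8 = £747,607.1677…
After £407,900.00 payment: £747,607.1677… − £407,900.00 = £339,707.1677…
Balance at month 15: £339,707.1677… × (1 + 0.014)^3 = £354,175.5488…
Penalty: 15 × 1.75% × £849,720.31 = £223,051.58…
Final settlement = outstanding balance + penalty = £354,175.5488… + £223,051.58… = £577,227.13

£577,227.13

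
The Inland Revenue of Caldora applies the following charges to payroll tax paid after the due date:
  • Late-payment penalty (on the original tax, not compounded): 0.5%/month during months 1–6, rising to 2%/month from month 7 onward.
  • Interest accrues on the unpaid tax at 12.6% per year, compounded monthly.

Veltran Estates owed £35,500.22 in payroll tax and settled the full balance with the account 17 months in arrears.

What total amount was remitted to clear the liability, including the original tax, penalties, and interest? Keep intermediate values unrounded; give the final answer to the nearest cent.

£51,273.36

Penalty, months 1–6: 6 × 0.5% × £35,500.22 = £1,065.01…
Penalty, months 7–17: 11 × 2% × £35,500.22 = £7,810.05…
Interest (12.6%/yr ÷ 12 = 1.05%/month): £35,500.22 × ((1 + 0.0105)^17 − 1) = £6,898.0804…
Total = £35,500.22 + £8,875.0550 + £6,898.0804… = £51,273.36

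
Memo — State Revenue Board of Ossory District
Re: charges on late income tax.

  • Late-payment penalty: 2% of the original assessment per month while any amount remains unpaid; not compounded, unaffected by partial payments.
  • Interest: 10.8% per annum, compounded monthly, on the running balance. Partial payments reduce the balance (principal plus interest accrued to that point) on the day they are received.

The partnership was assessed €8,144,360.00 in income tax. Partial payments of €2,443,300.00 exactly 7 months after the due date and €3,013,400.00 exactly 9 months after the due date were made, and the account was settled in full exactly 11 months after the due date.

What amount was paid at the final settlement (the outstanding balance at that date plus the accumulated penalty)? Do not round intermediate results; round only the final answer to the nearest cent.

€5,179,352.80

Monthly rate = 10.8% ÷ 12 = 0.9%
Balance at month 7: €8,144,360.0000 × (1 + 0.009)^7 = €8,671,517.9201…
After €2,443,300.00 payment: €8,671,517.9201… − €2,443,300.00 = €6,228,217.9201…
Balance at month 9: €6,228,217.9201… × (1 + 0.009)^2 = €6,340,830.3283…
After €3,013,400.00 payment: €6,340,830.3283… − €3,013,400.00 = €3,327,430.3283…
Balance at month 11: €3,327,430.3283… × (1 + 0.009)^2 = €3,387,593.5960…
Penalty: 11 × 2% × €8,144,360.00 = €1,791,759.20
Final settlement = outstanding balance + penalty = €3,387,593.5960… + €1,791,759.20 = €5,179,352.80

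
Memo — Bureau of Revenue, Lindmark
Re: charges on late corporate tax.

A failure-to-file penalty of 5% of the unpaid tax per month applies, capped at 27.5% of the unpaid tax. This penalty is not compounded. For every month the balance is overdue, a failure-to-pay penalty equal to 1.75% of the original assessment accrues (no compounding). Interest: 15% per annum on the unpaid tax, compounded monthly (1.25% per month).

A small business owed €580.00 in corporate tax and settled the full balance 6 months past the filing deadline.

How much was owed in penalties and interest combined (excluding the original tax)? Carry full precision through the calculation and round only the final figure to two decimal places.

Failure-to-file: 6 × 5% × €580.00 = €174.00, capped at 27.5% × €580.00 = €159.50
Failure-to-pay penalty = 1.75% × €580.00 × 6 mo = €60.90
Interest: €580.00 × ((1 + 0.0125)^6 − 1) = €580.00 × 0.0773832… = €44.8822…
Penalties + interest = €220.4000 + €44.8822… = €265.28

€265.28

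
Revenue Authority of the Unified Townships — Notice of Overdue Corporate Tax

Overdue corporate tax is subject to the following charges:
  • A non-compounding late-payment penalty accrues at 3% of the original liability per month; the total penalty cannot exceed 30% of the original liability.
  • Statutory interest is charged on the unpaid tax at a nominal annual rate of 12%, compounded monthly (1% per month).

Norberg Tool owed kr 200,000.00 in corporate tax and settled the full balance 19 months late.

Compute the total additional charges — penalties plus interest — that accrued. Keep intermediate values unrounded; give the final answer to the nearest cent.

Penalty (uncapped): 19 × 3% × kr 200,000.00 = kr 114,000.00; cap = 30% × kr 200,000.00 = kr 60,000.00 → penalty = kr 60,000.00
Interest: kr 200,000.00 × ((1 + 0.01)^19 − 1) = kr 200,000.00 × 0.2081090… = kr 41,621.7901…
Penalties + interest = kr 60,000.0000 + kr 41,621.7901… = kr 101,621.79

kr 101,621.79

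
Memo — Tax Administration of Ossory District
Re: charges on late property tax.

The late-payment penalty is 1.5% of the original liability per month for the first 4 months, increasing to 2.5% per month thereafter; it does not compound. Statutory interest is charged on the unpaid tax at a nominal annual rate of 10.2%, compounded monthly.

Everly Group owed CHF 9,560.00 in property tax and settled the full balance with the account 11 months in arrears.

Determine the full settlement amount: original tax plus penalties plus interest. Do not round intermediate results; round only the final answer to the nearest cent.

Penalty, months 1–4: 4 × 1.5% × CHF 9,560.00 = CHF 573.60
Penalty, months 5–11: 7 × 2.5% × CHF 9,560.00 = CHF 1,673.00
Interest (10.2%/yr ÷ 12 = 0.85%/month): CHF 9,560.00 × ((1 + 0.0085)^11 − 1) = CHF 932.8344…
Total = CHF 9,560.00 + CHF 2,246.6000 + CHF 932.8344… = CHF 12,739.43

CHF 12,739.43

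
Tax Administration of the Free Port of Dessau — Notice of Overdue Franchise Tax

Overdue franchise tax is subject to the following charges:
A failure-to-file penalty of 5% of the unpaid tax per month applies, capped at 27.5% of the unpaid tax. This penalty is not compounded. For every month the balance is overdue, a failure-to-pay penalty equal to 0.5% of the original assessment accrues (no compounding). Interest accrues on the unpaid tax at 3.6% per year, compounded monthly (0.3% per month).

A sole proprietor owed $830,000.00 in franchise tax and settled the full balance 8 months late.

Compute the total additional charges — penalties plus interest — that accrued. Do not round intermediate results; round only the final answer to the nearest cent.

Failure-to-file: 8 × 5% × $830,000.00 = $332,000.00, capped at 27.5% × $830,000.00 = $228,250.00
Failure-to-pay penalty = 0.5% × $830,000.00 × 8 mo = $33,200.00
Interest: $830,000.00 × ((1 + 0.003)^8 − 1) = $830,000.00 × 0.0242535… = $20,130.4197…
Penalties + interest = $261,450.0000 + $20,130.4197… = $281,580.42

$281,580.42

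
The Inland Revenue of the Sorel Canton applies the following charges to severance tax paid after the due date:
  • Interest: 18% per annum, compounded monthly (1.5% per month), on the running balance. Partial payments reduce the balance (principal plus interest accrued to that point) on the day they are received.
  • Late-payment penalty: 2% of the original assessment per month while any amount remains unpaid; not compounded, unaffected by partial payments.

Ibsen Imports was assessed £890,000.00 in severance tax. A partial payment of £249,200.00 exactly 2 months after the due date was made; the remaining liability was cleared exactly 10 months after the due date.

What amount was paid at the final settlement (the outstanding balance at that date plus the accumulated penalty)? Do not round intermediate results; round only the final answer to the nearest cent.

£930,159.38

Balance at month 2: £890,000.0000 × (1 + 0.015)^2 = £916,900.2500
After £249,200.00 payment: £916,900.2500 − £249,200.00 = £667,700.2500
Balance at month 10: £667,700.2500 × (1 + 0.015)^8 = £752,159.3817…
Penalty: 10 × 2% × £890,000.00 = £178,000.00
Final settlement = outstanding balance + penalty = £752,159.3817… + £178,000.00 = £930,159.38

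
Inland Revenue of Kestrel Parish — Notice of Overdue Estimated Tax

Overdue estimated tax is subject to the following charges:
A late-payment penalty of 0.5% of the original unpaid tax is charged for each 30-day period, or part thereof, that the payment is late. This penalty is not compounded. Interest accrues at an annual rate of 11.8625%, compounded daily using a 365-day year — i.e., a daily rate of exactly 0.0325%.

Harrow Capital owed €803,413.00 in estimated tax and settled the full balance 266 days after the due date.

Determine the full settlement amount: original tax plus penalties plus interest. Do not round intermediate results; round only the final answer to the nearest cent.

Penalty periods: ⌈266/30⌉ = 9; penalty = 9 × 0.5% × €803,413.00 = €36,153.59…
Interest: €803,413.00 × ((1 + 0.000325)^266 − 1) = €803,413.00 × 0.09028154… = €72,533.3615…
Total = €803,413.00 + €36,153.5850 + €72,533.3615… = €912,099.95

€912,099.95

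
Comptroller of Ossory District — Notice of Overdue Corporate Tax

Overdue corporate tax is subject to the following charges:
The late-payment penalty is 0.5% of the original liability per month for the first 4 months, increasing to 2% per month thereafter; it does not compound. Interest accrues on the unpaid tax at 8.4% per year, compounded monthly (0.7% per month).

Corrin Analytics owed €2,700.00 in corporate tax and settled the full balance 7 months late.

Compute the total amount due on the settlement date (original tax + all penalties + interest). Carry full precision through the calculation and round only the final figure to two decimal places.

Penalty, months 1–4: 4 × 0.5% × €2,700.00 = €54.00
Penalty, months 5–7: 3 × 2% × €2,700.00 = €162.00
Interest: €2,700.00 × ((1 + 0.007)^7 − 1) = €2,700.00 × 0.0500411… = €135.1109…
Total = €2,700.00 + €216.0000 + €135.1109… = €3,051.11

€3,051.11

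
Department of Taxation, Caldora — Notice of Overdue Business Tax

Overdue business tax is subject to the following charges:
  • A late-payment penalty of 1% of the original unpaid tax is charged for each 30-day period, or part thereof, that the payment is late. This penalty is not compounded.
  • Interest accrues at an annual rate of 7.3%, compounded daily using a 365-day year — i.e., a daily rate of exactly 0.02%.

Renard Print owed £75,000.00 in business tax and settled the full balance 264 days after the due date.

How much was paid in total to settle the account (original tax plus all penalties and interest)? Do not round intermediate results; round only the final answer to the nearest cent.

£85,815.99

Penalty periods: ⌈264/30⌉ = 9; penalty = 9 × 1% × £75,000.00 = £6,750.00
Interest: £75,000.00 × ((1 + 0.0002)^264 − 1) = £75,000.00 × 0.05421321… = £4,065.9911…
Total = £75,000.00 + £6,750.0000 + £4,065.9911… = £85,815.99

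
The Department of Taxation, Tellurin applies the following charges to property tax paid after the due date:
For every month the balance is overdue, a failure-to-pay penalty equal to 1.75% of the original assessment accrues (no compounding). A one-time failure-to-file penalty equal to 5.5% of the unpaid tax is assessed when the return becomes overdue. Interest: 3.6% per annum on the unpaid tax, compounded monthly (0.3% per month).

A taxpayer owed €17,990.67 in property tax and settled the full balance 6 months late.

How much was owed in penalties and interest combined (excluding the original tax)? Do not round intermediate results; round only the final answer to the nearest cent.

Failure-to-file penalty: 5.5% × €17,990.67 = €989.49…
Failure-to-pay penalty: 6 × 1.75% × €17,990.67 = €1,889.02…
Interest: €17,990.67 × ((1 + 0.003)^6 − 1) = €17,990.67 × 0.0181355… = €326.2705…
Penalties + interest = €2,878.5072 + €326.2705… = €3,204.78

€3,204.78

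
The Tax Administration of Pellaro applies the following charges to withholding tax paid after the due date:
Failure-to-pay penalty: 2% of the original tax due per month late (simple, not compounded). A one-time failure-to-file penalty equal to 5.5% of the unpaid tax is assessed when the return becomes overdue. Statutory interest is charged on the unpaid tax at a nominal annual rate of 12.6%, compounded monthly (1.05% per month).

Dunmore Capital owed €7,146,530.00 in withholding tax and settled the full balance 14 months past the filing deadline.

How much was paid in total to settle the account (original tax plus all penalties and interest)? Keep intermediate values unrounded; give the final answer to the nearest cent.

Failure-to-file penalty: 5.5% × €7,146,530.00 = €393,059.15
Failure-to-pay penalty = 2% × €7,146,530.00 × 14 mo = €2,001,028.40
Interest: €7,146,530.00 × ((1 + 0.0105)^14 − 1) = €7,146,530.00 × 0.1574666… = €1,125,339.4400…
Total = €7,146,530.00 + €2,394,087.5500 + €1,125,339.4400… = €10,665,956.99

€10,665,956.99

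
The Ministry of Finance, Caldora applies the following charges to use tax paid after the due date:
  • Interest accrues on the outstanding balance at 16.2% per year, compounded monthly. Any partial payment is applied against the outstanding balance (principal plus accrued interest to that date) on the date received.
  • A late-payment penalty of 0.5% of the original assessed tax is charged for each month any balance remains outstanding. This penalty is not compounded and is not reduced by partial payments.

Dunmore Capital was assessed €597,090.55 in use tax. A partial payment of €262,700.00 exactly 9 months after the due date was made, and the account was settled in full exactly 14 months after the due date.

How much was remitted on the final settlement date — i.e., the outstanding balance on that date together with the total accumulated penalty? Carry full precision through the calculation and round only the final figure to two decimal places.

Monthly rate = 16.2% ÷ 12 = 1.35%
Balance at month 9: €597,090.5500 × (1 + 0.0135)^9 = €673,680.4974…
After €262,700.00 payment: €673,680.4974… − €262,700.00 = €410,980.4974…
Balance at month 14: €410,980.4974… × (1 + 0.0135)^5 = €439,480.8731…
Penalty: 14 × 0.5% × €597,090.55 = €41,796.34…
Final settlement = outstanding balance + penalty = €439,480.8731… + €41,796.34… = €481,277.21

€481,277.21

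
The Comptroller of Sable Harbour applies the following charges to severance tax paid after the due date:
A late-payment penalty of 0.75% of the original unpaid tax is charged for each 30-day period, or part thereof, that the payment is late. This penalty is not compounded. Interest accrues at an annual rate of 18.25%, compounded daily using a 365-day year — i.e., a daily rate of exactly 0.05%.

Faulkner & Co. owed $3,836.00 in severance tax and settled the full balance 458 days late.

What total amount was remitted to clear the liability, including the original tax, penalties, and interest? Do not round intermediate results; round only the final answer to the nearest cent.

$5,283.21

Penalty periods: ⌈458/30⌉ = 16; penalty = 16 × 0.75% × $3,836.00 = $460.32
Interest: $3,836.00 × ((1 + 0.0005)^458 − 1) = $3,836.00 × 0.25727008… = $986.8880…
Total = $3,836.00 + $460.3200 + $986.8880… = $5,283.21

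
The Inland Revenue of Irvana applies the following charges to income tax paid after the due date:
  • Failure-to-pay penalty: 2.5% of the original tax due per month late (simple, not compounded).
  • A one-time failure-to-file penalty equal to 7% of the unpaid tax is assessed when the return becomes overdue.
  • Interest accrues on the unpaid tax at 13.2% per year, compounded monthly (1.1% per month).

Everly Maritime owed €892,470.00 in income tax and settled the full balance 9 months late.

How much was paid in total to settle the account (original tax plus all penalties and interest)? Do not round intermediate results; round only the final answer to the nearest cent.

€1,248,092.23

Failure-to-file penalty: 7% × €892,470.00 = €62,472.90
Failure-to-pay penalty = 2.5% × €892,470.00 × 9 mo = €200,805.75
Interest: €892,470.00 × ((1 + 0.011)^9 − 1) = €892,470.00 × 0.1034697… = €92,343.5757…
Total = €892,470.00 + €263,278.6500 + €92,343.5757… = €1,248,092.23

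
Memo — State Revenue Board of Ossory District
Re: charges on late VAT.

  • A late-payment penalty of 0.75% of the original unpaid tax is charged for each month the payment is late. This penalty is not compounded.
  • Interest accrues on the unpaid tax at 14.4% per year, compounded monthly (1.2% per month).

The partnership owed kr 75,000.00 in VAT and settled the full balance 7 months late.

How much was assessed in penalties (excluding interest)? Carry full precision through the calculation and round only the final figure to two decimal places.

Late-payment penalty = 0.75% × kr 75,000.00 × 7 mo = kr 3,937.50

kr 3,937.50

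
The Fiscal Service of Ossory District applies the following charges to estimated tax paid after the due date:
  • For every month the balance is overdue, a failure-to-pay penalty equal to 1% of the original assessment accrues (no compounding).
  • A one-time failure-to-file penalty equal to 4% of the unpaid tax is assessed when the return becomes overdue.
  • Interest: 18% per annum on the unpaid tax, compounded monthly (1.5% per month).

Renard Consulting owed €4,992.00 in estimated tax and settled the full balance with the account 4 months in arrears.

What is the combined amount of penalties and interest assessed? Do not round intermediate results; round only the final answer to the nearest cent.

Failure-to-file penalty: 4% × €4,992.00 = €199.68
Failure-to-pay penalty = 1% × €4,992.00 × 4 mo = €199.68
Interest: €4,992.00 × ((1 + 0.015)^4 − 1) = €4,992.00 × 0.0613636… = €306.3268…
Penalties + interest = €399.3600 + €306.3268… = €705.69

€705.69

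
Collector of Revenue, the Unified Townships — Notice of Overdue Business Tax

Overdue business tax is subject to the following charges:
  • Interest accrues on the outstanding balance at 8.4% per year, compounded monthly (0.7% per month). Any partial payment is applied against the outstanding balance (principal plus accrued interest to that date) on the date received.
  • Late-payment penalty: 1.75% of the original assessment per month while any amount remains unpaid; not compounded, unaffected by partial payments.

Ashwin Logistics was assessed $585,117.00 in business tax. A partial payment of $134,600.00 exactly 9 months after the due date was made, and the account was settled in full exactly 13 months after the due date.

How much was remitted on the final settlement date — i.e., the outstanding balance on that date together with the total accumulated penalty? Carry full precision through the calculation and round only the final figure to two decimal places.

Balance at month 9: $585,117.0000 × (1 + 0.007)^9 = $623,028.5540…
After $134,600.00 payment: $623,028.5540… − $134,600.00 = $488,428.5540…
Balance at month 13: $488,428.5540… × (1 + 0.007)^4 = $502,248.8228…
Penalty: 13 × 1.75% × $585,117.00 = $133,114.12…
Final settlement = outstanding balance + penalty = $502,248.8228… + $133,114.12… = $635,362.94

$635,362.94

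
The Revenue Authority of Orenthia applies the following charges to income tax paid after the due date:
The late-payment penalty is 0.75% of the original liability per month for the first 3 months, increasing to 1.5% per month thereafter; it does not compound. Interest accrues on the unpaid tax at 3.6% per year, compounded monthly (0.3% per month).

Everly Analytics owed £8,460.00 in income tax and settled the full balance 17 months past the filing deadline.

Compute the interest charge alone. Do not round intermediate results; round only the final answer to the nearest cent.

Interest: £8,460.00 × ((1 + 0.003)^17 − 1) = £8,460.00 × 0.0522426… = £441.9720…

£441.97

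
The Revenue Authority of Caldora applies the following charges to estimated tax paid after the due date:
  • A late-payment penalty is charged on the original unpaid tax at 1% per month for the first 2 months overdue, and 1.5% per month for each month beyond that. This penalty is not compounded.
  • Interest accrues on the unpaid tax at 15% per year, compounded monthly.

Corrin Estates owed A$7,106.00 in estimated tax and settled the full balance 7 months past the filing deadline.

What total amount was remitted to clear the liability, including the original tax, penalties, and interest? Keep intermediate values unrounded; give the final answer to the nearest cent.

Penalty, months 1–2: 2 × 1% × A$7,106.00 = A$142.12
Penalty, months 3–7: 5 × 1.5% × A$7,106.00 = A$532.95
Interest (15%/yr ÷ 12 = 1.25%/month): A$7,106.00 × ((1 + 0.0125)^7 − 1) = A$645.5834…
Total = A$7,106.00 + A$675.0700 + A$645.5834… = A$8,426.65

A$8,426.65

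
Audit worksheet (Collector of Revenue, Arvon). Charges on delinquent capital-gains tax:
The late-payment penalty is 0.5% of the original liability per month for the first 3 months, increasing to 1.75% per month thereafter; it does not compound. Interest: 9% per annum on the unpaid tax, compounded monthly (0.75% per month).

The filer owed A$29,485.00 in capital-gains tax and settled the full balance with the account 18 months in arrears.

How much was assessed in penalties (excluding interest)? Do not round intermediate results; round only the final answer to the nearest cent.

A$8,182.09

Penalty, months 1–3: 3 × 0.5% × A$29,485.00 = A$442.28…
Penalty, months 4–18: 15 × 1.75% × A$29,485.00 = A$7,739.81…
Total penalty = A$442.28… + A$7,739.81… = A$8,182.09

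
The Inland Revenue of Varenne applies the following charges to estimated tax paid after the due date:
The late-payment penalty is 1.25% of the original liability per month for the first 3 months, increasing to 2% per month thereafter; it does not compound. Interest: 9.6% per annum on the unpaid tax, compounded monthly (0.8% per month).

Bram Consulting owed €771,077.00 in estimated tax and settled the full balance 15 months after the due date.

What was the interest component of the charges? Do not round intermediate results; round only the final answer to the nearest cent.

€97,894.90

Interest: €771,077.00 × ((1 + 0.008)^15 − 1) = €771,077.00 × 0.1269587… = €97,894.8956…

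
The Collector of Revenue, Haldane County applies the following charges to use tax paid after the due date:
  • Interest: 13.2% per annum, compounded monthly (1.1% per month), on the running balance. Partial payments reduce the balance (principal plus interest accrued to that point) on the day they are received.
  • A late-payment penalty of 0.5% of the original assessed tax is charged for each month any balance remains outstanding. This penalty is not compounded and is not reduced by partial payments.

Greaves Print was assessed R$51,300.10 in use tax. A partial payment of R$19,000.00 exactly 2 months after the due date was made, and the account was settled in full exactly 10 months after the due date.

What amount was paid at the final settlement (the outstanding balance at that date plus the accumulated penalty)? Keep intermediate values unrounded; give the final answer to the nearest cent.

Balance at month 2: R$51,300.1000 × (1 + 0.011)^2 = R$52,434.9095…
After R$19,000.00 payment: R$52,434.9095… − R$19,000.00 = R$33,434.9095…
Balance at month 10: R$33,434.9095… × (1 + 0.011)^8 = R$36,492.9857…
Penalty: 10 × 0.5% × R$51,300.10 = R$2,565.01…
Final settlement = outstanding balance + penalty = R$36,492.9857… + R$2,565.01… = R$39,057.99

R$39,057.99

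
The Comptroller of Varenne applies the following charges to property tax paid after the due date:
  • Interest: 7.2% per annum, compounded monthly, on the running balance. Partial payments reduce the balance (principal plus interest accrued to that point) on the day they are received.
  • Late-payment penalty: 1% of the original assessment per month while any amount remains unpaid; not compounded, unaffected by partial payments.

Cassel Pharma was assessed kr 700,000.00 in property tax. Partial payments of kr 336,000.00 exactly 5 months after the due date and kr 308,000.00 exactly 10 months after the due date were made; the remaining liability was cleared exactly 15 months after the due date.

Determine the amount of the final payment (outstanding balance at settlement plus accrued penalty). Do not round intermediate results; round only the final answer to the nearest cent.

kr 196,651.38

Monthly rate = 7.2% ÷ 12 = 0.6%
Balance at month 5: kr 700,000.0000 × (1 + 0.006)^5 = kr 721,253.5165…
After kr 336,000.00 payment: kr 721,253.5165… − kr 336,000.00 = kr 385,253.5165…
Balance at month 10: kr 385,253.5165… × (1 + 0.006)^5 = kr 396,950.6480…
After kr 308,000.00 payment: kr 396,950.6480… − kr 308,000.00 = kr 88,950.6480…
Balance at month 15: kr 88,950.6480… × (1 + 0.006)^5 = kr 91,651.3823…
Penalty: 15 × 1% × kr 700,000.00 = kr 105,000.00
Final settlement = outstanding balance + penalty = kr 91,651.3823… + kr 105,000.00 = kr 196,651.38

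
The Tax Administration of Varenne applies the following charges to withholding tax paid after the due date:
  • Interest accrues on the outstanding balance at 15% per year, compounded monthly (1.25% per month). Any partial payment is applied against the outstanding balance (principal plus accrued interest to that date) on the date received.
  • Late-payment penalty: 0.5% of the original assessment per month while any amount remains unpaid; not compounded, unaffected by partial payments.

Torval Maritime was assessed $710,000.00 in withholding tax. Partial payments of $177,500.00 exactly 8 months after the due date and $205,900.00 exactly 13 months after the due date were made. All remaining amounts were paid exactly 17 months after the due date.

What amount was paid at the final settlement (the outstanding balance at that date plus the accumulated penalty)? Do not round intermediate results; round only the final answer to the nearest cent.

$522,411.59

Balance at month 8: $710,000.0000 × (1 + 0.0125)^8 = $784,185.1318…
After $177,500.00 payment: $784,185.1318… − $177,500.00 = $606,685.1318…
Balance at month 13: $606,685.1318… × (1 + 0.0125)^5 = $645,562.8217…
After $205,900.00 payment: $645,562.8217… − $205,900.00 = $439,662.8217…
Balance at month 17: $439,662.8217… × (1 + 0.0125)^4 = $462,061.5922…
Penalty: 17 × 0.5% × $710,000.00 = $60,350.00
Final settlement = outstanding balance + penalty = $462,061.5922… + $60,350.00 = $522,411.59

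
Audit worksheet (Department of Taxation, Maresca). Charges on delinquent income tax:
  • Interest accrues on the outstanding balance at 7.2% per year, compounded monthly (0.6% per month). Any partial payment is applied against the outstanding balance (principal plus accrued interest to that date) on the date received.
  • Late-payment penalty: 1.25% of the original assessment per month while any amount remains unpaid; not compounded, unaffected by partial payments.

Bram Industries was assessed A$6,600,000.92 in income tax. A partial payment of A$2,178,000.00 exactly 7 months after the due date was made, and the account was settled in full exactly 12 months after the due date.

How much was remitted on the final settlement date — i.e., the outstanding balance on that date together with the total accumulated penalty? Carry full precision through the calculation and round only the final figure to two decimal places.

Balance at month 7: A$6,600,000.9200 × (1 + 0.006)^7 = A$6,882,240.7558…
After A$2,178,000.00 payment: A$6,882,240.7558… − A$2,178,000.00 = A$4,704,240.7558…
Balance at month 12: A$4,704,240.7558… × (1 + 0.006)^5 = A$4,847,071.6968…
Penalty: 12 × 1.25% × A$6,600,000.92 = A$990,000.14…
Final settlement = outstanding balance + penalty = A$4,847,071.6968… + A$990,000.14… = A$5,837,071.83

A$5,837,071.83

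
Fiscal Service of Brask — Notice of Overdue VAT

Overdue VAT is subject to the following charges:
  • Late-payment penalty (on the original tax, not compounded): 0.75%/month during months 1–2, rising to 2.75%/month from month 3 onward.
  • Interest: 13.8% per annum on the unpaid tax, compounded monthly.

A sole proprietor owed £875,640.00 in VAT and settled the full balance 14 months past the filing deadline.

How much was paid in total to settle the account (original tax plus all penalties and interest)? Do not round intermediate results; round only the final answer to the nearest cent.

£1,329,752.39

Penalty, months 1–2: 2 × 0.75% × £875,640.00 = £13,134.60
Penalty, months 3–14: 12 × 2.75% × £875,640.00 = £288,961.20
Interest (13.8%/yr ÷ 12 = 1.15%/month): £875,640.00 × ((1 + 0.0115)^14 − 1) = £152,016.5906…
Total = £875,640.00 + £302,095.8000 + £152,016.5906… = £1,329,752.39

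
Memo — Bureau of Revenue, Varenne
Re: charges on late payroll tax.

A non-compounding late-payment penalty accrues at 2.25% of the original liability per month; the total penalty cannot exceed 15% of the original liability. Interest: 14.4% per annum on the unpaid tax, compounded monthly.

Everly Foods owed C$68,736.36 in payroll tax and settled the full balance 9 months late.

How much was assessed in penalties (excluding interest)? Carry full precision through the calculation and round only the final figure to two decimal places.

C$10,310.45

Penalty (uncapped): 9 × 2.25% × C$68,736.36 = C$13,919.11…; cap = 15% × C$68,736.36 = C$10,310.45… → penalty = C$10,310.45…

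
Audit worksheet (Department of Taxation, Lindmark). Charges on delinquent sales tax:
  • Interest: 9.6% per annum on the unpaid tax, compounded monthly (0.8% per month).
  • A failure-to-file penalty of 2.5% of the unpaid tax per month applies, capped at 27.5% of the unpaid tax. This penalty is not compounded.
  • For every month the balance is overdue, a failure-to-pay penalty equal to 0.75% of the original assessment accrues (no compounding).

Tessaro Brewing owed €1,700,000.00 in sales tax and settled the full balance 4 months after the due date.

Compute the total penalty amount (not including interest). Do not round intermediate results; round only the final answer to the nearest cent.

€221,000.00

Failure-to-file: 4 × 2.5% × €1,700,000.00 = €170,000.00 (under the 27.5% cap)
Failure-to-pay penalty: 4 × 0.75% × €1,700,000.00 = €51,000.00
Total penalty = €170,000.00 + €51,000.00 = €221,000.00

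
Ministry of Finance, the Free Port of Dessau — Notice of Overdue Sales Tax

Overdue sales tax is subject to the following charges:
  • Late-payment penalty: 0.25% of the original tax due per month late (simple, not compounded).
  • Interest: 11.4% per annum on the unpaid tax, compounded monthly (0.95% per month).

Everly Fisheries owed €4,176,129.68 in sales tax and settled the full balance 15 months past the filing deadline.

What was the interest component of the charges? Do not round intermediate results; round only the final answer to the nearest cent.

€636,349.08

Interest: €4,176,129.68 × ((1 + 0.0095)^15 − 1) = €4,176,129.68 × 0.1523777… = €636,349.0762…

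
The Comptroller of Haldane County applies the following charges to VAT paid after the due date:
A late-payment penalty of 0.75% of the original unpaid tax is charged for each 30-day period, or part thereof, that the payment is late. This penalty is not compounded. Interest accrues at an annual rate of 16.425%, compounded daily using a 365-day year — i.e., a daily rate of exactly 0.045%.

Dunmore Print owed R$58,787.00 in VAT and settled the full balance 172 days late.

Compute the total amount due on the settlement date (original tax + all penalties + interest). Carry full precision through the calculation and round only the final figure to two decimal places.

Penalty periods: ⌈172/30⌉ = 6; penalty = 6 × 0.75% × R$58,787.00 = R$2,645.42…
Interest: R$58,787.00 × ((1 + 0.00045)^172 − 1) = R$58,787.00 × 0.08045537… = R$4,729.7298…
Total = R$58,787.00 + R$2,645.4150 + R$4,729.7298… = R$66,162.14

R$66,162.14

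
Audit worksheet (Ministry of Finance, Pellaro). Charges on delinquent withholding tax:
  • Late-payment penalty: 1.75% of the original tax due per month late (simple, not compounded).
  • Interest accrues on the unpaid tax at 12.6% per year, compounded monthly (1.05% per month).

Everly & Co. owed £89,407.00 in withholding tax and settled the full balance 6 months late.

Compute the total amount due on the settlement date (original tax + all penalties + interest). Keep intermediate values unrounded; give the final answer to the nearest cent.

Late-payment penalty: 6 × 1.75% × £89,407.00 = £9,387.74…
Interest: £89,407.00 × ((1 + 0.0105)^6 − 1) = £89,407.00 × 0.0646771… = £5,782.5842…
Total = £89,407.00 + £9,387.7350 + £5,782.5842… = £104,577.32

£104,577.32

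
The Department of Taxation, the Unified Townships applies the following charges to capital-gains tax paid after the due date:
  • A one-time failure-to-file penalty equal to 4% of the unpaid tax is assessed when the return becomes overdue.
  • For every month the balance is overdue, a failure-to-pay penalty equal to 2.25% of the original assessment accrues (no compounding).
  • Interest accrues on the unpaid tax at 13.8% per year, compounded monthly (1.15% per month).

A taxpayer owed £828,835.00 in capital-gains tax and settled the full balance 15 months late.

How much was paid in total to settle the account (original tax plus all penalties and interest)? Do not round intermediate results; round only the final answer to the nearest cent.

Failure-to-file penalty: 4% × £828,835.00 = £33,153.40
Failure-to-pay penalty: 15 × 2.25% × £828,835.00 = £279,731.81…
Interest: £828,835.00 × ((1 + 0.0115)^15 − 1) = £828,835.00 × 0.1871027… = £155,077.2977…
Total = £828,835.00 + £312,885.2125 + £155,077.2977… = £1,296,797.51

£1,296,797.51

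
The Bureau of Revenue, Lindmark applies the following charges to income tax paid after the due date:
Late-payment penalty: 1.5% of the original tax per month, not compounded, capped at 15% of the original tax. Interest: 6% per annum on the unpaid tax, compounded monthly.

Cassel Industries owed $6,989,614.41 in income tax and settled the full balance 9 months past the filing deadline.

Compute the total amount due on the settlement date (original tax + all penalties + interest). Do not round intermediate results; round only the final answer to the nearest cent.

Penalty: 9 × 1.5% × $6,989,614.41 = $943,597.95… (below the 15% cap of $1,048,442.16…)
Interest (6%/yr ÷ 12 = 0.5%/month): $6,989,614.41 × ((1 + 0.005)^9 − 1) = $320,897.2456…
Total = $6,989,614.41 + $943,597.9454… + $320,897.2456… = $8,254,109.60

$8,254,109.60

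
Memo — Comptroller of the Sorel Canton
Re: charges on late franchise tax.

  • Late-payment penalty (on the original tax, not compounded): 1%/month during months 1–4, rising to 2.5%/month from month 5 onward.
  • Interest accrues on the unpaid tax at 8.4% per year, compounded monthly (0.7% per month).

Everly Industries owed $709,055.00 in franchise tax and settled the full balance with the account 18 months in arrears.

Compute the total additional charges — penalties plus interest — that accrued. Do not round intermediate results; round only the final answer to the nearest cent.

$371,391.93

Penalty, months 1–4: 4 × 1% × $709,055.00 = $28,362.20
Penalty, months 5–18: 14 × 2.5% × $709,055.00 = $248,169.25
Interest: $709,055.00 × ((1 + 0.007)^18 − 1) = $709,055.00 × 0.1337844… = $94,860.4845…
Penalties + interest = $276,531.4500 + $94,860.4845… = $371,391.93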